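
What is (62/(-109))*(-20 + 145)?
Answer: -7750/109 ≈ -71.101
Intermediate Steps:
(62/(-109))*(-20 + 145) = (62*(-1/109))*125 = -62/109*125 = -7750/109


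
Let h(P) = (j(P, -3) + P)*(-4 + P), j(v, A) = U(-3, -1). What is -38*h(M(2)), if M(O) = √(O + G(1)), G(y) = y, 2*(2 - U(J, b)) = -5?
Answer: 570 - 19*√3 ≈ 537.09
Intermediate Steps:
U(J, b) = 9/2 (U(J, b) = 2 - ½*(-5) = 2 + 5/2 = 9/2)
j(v, A) = 9/2
M(O) = √(1 + O) (M(O) = √(O + 1) = √(1 + O))
h(P) = (-4 + P)*(9/2 + P) (h(P) = (9/2 + P)*(-4 + P) = (-4 + P)*(9/2 + P))
-38*h(M(2)) = -38*(-18 + (√(1 + 2))² + √(1 + 2)/2) = -38*(-18 + (√3)² + √3/2) = -38*(-18 + 3 + √3/2) = -38*(-15 + √3/2) = 570 - 19*√3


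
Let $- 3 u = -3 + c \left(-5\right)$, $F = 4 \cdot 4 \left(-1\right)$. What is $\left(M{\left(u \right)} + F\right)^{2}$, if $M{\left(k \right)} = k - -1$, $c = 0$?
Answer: $196$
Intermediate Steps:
$F = -16$ ($F = 16 \left(-1\right) = -16$)
$u = 1$ ($u = - \frac{-3 + 0 \left(-5\right)}{3} = - \frac{-3 + 0}{3} = \left(- \frac{1}{3}\right) \left(-3\right) = 1$)
$M{\left(k \right)} = 1 + k$ ($M{\left(k \right)} = k + 1 = 1 + k$)
$\left(M{\left(u \right)} + F\right)^{2} = \left(\left(1 + 1\right) - 16\right)^{2} = \left(2 - 16\right)^{2} = \left(-14\right)^{2} = 196$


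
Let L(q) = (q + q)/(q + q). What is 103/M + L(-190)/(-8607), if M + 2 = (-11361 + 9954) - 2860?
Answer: -296930/12247761 ≈ -0.024244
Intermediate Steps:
L(q) = 1 (L(q) = (2*q)/((2*q)) = (2*q)*(1/(2*q)) = 1)
M = -4269 (M = -2 + ((-11361 + 9954) - 2860) = -2 + (-1407 - 2860) = -2 - 4267 = -4269)
103/M + L(-190)/(-8607) = 103/(-4269) + 1/(-8607) = 103*(-1/4269) + 1*(-1/8607) = -103/4269 - 1/8607 = -296930/12247761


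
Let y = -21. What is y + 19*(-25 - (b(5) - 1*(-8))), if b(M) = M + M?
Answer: -838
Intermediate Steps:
b(M) = 2*M
y + 19*(-25 - (b(5) - 1*(-8))) = -21 + 19*(-25 - (2*5 - 1*(-8))) = -21 + 19*(-25 - (10 + 8)) = -21 + 19*(-25 - 1*18) = -21 + 19*(-25 - 18) = -21 + 19*(-43) = -21 - 817 = -838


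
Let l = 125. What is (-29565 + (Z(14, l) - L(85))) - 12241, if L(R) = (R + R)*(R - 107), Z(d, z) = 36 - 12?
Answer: -38042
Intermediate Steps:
Z(d, z) = 24
L(R) = 2*R*(-107 + R) (L(R) = (2*R)*(-107 + R) = 2*R*(-107 + R))
(-29565 + (Z(14, l) - L(85))) - 12241 = (-29565 + (24 - 2*85*(-107 + 85))) - 12241 = (-29565 + (24 - 2*85*(-22))) - 12241 = (-29565 + (24 - 1*(-3740))) - 12241 = (-29565 + (24 + 3740)) - 12241 = (-29565 + 3764) - 12241 = -25801 - 12241 = -38042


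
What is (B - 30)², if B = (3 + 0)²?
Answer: 441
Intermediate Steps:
B = 9 (B = 3² = 9)
(B - 30)² = (9 - 30)² = (-21)² = 441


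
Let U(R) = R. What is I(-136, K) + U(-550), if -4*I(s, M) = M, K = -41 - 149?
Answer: -1005/2 ≈ -502.50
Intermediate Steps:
K = -190
I(s, M) = -M/4
I(-136, K) + U(-550) = -1/4*(-190) - 550 = 95/2 - 550 = -1005/2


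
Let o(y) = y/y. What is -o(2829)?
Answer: -1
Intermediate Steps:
o(y) = 1
-o(2829) = -1*1 = -1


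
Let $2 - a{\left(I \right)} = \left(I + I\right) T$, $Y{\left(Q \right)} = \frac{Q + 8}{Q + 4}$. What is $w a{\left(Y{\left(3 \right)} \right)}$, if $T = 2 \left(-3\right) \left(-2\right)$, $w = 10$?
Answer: $- \frac{2500}{7} \approx -357.14$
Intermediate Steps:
$Y{\left(Q \right)} = \frac{8 + Q}{4 + Q}$
$T = 12$ ($T = \left(-6\right) \left(-2\right) = 12$)
$a{\left(I \right)} = 2 - 24 I$ ($a{\left(I \right)} = 2 - \left(I + I\right) 12 = 2 - 2 I 12 = 2 - 24 I$)
$w a{\left(Y{\left(3 \right)} \right)} = 10 \left(2 - 24 \frac{8 + 3}{4 + 3}\right) = 10 \left(2 - 24 \cdot \frac{1}{7} \cdot 11\right) = 10 \left(2 - \frac{264}{7}\right) = 10 \left(- \frac{250}{7}\right) = - \frac{2500}{7}$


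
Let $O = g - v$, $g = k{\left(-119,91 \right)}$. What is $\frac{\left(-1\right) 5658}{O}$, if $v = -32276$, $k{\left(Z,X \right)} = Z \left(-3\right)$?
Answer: $- \frac{5658}{32633} \approx -0.17338$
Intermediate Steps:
$k{\left(Z,X \right)} = - 3 Z$
$g = 357$ ($g = \left(-3\right) \left(-119\right) = 357$)
$O = 32633$ ($O = 357 - -32276 = 357 + 32276 = 32633$)
$\frac{\left(-1\right) 5658}{O} = \frac{\left(-1\right) 5658}{32633} = \left(-5658\right) \frac{1}{32633} = - \frac{5658}{32633}$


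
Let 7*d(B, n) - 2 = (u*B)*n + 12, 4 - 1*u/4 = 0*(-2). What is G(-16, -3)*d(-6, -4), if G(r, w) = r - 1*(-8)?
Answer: -3184/7 ≈ -454.86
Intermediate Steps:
u = 16 (u = 16 - 0*(-2) = 16 - 4*0 = 16 + 0 = 16)
d(B, n) = 2 + 16*B*n/7 (d(B, n) = 2/7 + ((16*B)*n + 12)/7 = 2/7 + (16*B*n + 12)/7 = 2/7 + (12 + 16*B*n)/7 = 2/7 + (12/7 + 16*B*n/7) = 2 + 16*B*n/7)
G(r, w) = 8 + r (G(r, w) = r + 8 = 8 + r)
G(-16, -3)*d(-6, -4) = (8 - 16)*(2 + (16/7)*(-6)*(-4)) = -8*(2 + 384/7) = -8*398/7 = -3184/7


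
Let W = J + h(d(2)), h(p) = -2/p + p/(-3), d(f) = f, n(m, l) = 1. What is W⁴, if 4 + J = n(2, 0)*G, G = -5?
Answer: 1048576/81 ≈ 12945.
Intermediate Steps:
h(p) = -2/p - p/3 (h(p) = -2/p + p*(-⅓) = -2/p - p/3)
J = -9 (J = -4 + 1*(-5) = -4 - 5 = -9)
W = -32/3 (W = -9 + (-2/2 - ⅓*2) = -9 + (-2*½ - ⅔) = -9 + (-1 - ⅔) = -9 - 5/3 = -32/3 ≈ -10.667)
W⁴ = (-32/3)⁴ = 1048576/81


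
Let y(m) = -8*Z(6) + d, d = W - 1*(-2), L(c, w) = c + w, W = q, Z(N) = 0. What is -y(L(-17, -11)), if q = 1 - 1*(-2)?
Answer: -5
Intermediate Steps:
q = 3 (q = 1 + 2 = 3)
W = 3
d = 5 (d = 3 - 1*(-2) = 3 + 2 = 5)
y(m) = 5 (y(m) = -8*0 + 5 = 0 + 5 = 5)
-y(L(-17, -11)) = -1*5 = -5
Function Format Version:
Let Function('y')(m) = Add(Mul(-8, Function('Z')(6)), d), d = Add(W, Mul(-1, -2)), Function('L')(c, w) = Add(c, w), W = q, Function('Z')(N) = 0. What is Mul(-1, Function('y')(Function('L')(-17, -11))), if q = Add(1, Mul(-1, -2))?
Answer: -5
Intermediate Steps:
q = 3 (q = Add(1, 2) = 3)
W = 3
d = 5 (d = Add(3, Mul(-1, -2)) = Add(3, 2) = 5)
Function('y')(m) = 5 (Function('y')(m) = Add(Mul(-8, 0), 5) = Add(0, 5) = 5)
Mul(-1, Function('y')(Function('L')(-17, -11))) = Mul(-1, 5) = -5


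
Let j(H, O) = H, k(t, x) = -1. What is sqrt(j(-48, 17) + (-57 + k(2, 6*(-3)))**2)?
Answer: 2*sqrt(829) ≈ 57.585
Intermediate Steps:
sqrt(j(-48, 17) + (-57 + k(2, 6*(-3)))**2) = sqrt(-48 + (-57 - 1)**2) = sqrt(-48 + (-58)**2) = sqrt(-48 + 3364) = sqrt(3316) = 2*sqrt(829)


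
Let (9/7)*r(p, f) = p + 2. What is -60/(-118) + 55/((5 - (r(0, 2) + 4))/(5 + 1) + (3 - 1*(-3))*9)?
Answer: 262560/171749 ≈ 1.5287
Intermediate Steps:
r(p, f) = 14/9 + 7*p/9 (r(p, f) = 7*(p + 2)/9 = 7*(2 + p)/9 = 14/9 + 7*p/9)
-60/(-118) + 55/((5 - (r(0, 2) + 4))/(5 + 1) + (3 - 1*(-3))*9) = -60/(-118) + 55/((5 - ((14/9 + (7/9)*0) + 4))/(5 + 1) + (3 - 1*(-3))*9) = -60*(-1/118) + 55/((5 - ((14/9 + 0) + 4))/6 + (3 + 3)*9) = 30/59 + 55/((5 - (14/9 + 4))*(⅙) + 6*9) = 30/59 + 55/((5 - 1*50/9)*(⅙) + 54) = 30/59 + 55/((5 - 50/9)*(⅙) + 54) = 30/59 + 55/(-5/9*⅙ + 54) = 30/59 + 55/(-5/54 + 54) = 30/59 + 55/(2911/54) = 30/59 + 55*(54/2911) = 30/59 + 2970/2911 = 262560/171749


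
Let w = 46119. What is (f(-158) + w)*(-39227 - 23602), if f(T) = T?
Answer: -2887683669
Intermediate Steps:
(f(-158) + w)*(-39227 - 23602) = (-158 + 46119)*(-39227 - 23602) = 45961*(-62829) = -2887683669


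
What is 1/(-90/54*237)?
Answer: -1/395 ≈ -0.0025316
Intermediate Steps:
1/(-90/54*237) = 1/(-90*1/54*237) = 1/(-5/3*237) = 1/(-395) = -1/395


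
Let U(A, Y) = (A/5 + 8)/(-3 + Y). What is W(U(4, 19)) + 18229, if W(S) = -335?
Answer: 17894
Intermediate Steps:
U(A, Y) = (8 + A/5)/(-3 + Y) (U(A, Y) = (A*(1/5) + 8)/(-3 + Y) = (A/5 + 8)/(-3 + Y) = (8 + A/5)/(-3 + Y))
W(U(4, 19)) + 18229 = -335 + 18229 = 17894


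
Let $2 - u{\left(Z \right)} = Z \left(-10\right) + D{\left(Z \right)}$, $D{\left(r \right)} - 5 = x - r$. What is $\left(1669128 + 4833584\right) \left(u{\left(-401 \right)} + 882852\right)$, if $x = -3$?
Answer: $5712248831992$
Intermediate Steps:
$D{\left(r \right)} = 2 - r$ ($D{\left(r \right)} = 5 - \left(3 + r\right) = 2 - r$)
$u{\left(Z \right)} = 11 Z$ ($u{\left(Z \right)} = 2 - \left(Z \left(-10\right) - \left(-2 + Z\right)\right) = 2 - \left(- 10 Z - \left(-2 + Z\right)\right) = 2 - \left(2 - 11 Z\right) = 2 + \left(-2 + 11 Z\right) = 11 Z$)
$\left(1669128 + 4833584\right) \left(u{\left(-401 \right)} + 882852\right) = \left(1669128 + 4833584\right) \left(11 \left(-401\right) + 882852\right) = 6502712 \left(-4411 + 882852\right) = 6502712 \cdot 878441 = 5712248831992$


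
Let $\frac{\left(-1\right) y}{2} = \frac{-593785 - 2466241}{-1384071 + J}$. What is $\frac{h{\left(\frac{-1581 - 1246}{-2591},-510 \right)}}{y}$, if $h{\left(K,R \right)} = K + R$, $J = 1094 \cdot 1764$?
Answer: $- \frac{719610079335}{15857054732} \approx -45.381$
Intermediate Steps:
$J = 1929816$
$y = \frac{6120052}{545745}$ ($y = - 2 \frac{-593785 - 2466241}{-1384071 + 1929816} = - 2 \left(- \frac{3060026}{545745}\right) = - 2 \left(\left(-3060026\right) \frac{1}{545745}\right) = \left(-2\right) \left(- \frac{3060026}{545745}\right) = \frac{6120052}{545745} \approx 11.214$)
$\frac{h{\left(\frac{-1581 - 1246}{-2591},-510 \right)}}{y} = \frac{\frac{-1581 - 1246}{-2591} - 510}{\frac{6120052}{545745}} = \left(\left(-1581 - 1246\right) \left(- \frac{1}{2591}\right) - 510\right) \frac{545745}{6120052} = \left(\left(-2827\right) \left(- \frac{1}{2591}\right) - 510\right) \frac{545745}{6120052} = \left(\frac{2827}{2591} - 510\right) \frac{545745}{6120052} = \left(- \frac{1318583}{2591}\right) \frac{545745}{6120052} = - \frac{719610079335}{15857054732}$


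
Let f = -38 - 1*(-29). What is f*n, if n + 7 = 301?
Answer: -2646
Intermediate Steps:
f = -9 (f = -38 + 29 = -9)
n = 294 (n = -7 + 301 = 294)
f*n = -9*294 = -2646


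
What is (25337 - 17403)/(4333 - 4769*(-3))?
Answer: 3967/9320 ≈ 0.42564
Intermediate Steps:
(25337 - 17403)/(4333 - 4769*(-3)) = 7934/(4333 + 14307) = 7934/18640 = 7934*(1/18640) = 3967/9320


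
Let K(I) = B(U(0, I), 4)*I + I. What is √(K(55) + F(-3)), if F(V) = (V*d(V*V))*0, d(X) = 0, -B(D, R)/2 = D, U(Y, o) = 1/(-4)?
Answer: √330/2 ≈ 9.0829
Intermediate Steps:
U(Y, o) = -¼
B(D, R) = -2*D
K(I) = 3*I/2 (K(I) = (-2*(-¼))*I + I = I/2 + I = 3*I/2)
F(V) = 0 (F(V) = (V*0)*0 = 0*0 = 0)
√(K(55) + F(-3)) = √((3/2)*55 + 0) = √(165/2 + 0) = √(165/2) = √330/2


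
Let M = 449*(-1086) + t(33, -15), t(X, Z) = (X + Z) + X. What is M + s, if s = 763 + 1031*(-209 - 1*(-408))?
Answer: -281631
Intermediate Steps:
t(X, Z) = Z + 2*X
s = 205932 (s = 763 + 1031*(-209 + 408) = 763 + 1031*199 = 763 + 205169 = 205932)
M = -487563 (M = 449*(-1086) + (-15 + 2*33) = -487614 + (-15 + 66) = -487614 + 51 = -487563)
M + s = -487563 + 205932 = -281631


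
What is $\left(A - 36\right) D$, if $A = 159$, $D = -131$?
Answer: $-16113$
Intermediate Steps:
$\left(A - 36\right) D = \left(159 - 36\right) \left(-131\right) = 123 \left(-131\right) = -16113$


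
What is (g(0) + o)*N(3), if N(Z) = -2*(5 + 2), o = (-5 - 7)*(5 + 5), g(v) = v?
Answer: 1680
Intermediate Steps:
o = -120 (o = -12*10 = -120)
N(Z) = -14 (N(Z) = -2*7 = -14)
(g(0) + o)*N(3) = (0 - 120)*(-14) = -120*(-14) = 1680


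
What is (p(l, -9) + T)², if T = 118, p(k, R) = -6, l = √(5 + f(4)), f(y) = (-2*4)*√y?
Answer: 12544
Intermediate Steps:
f(y) = -8*√y
l = I*√11 (l = √(5 - 8*√4) = √(5 - 8*2) = √(5 - 16) = √(-11) = I*√11 ≈ 3.3166*I)
(p(l, -9) + T)² = (-6 + 118)² = 112² = 12544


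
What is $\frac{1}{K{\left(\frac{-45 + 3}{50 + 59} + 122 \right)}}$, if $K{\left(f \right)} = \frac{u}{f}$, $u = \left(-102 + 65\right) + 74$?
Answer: $\frac{13256}{4033} \approx 3.2869$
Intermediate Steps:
$u = 37$ ($u = -37 + 74 = 37$)
$K{\left(f \right)} = \frac{37}{f}$
$\frac{1}{K{\left(\frac{-45 + 3}{50 + 59} + 122 \right)}} = \frac{1}{37 \frac{1}{\frac{-45 + 3}{50 + 59} + 122}} = \frac{1}{37 \frac{1}{- \frac{42}{109} + 122}} = \frac{1}{37 \frac{1}{\frac{13256}{109}}} = \frac{1}{37 \cdot \frac{109}{13256}} = \frac{1}{\frac{4033}{13256}} = \frac{13256}{4033}$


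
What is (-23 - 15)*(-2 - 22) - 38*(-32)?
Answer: 2128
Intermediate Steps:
(-23 - 15)*(-2 - 22) - 38*(-32) = -38*(-24) + 1216 = 912 + 1216 = 2128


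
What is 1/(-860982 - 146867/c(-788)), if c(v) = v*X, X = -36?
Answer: -28368/24424484243 ≈ -1.1615e-6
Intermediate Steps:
c(v) = -36*v (c(v) = v*(-36) = -36*v)
1/(-860982 - 146867/c(-788)) = 1/(-860982 - 146867/((-36*(-788)))) = 1/(-860982 - 146867/28368) = 1/(-24424484243/28368) = -28368/24424484243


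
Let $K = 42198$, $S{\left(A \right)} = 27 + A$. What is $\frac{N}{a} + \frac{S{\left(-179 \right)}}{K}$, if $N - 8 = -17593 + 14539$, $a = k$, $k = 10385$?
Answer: $- \frac{65056814}{219113115} \approx -0.29691$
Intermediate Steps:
$a = 10385$
$N = -3046$ ($N = 8 + \left(-17593 + 14539\right) = 8 - 3054 = -3046$)
$\frac{N}{a} + \frac{S{\left(-179 \right)}}{K} = - \frac{3046}{10385} + \frac{27 - 179}{42198} = \left(-3046\right) \frac{1}{10385} - \frac{76}{21099} = - \frac{3046}{10385} - \frac{76}{21099} = - \frac{65056814}{219113115}$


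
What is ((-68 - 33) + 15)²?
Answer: 7396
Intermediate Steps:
((-68 - 33) + 15)² = (-101 + 15)² = (-86)² = 7396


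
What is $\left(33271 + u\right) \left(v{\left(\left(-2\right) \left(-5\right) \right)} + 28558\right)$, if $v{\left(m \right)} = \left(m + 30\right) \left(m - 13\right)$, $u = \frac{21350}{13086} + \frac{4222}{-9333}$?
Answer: $\frac{6420013957075996}{6785091} \approx 9.4619 \cdot 10^{8}$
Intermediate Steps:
$u = \frac{8000581}{6785091}$ ($u = 21350 \cdot \frac{1}{13086} + 4222 \left(- \frac{1}{9333}\right) = \frac{10675}{6543} - \frac{4222}{9333} = \frac{8000581}{6785091} \approx 1.1791$)
$v{\left(m \right)} = \left(-13 + m\right) \left(30 + m\right)$ ($v{\left(m \right)} = \left(30 + m\right) \left(-13 + m\right) = \left(-13 + m\right) \left(30 + m\right)$)
$\left(33271 + u\right) \left(v{\left(\left(-2\right) \left(-5\right) \right)} + 28558\right) = \left(33271 + \frac{8000581}{6785091}\right) \left(\left(-390 + \left(\left(-2\right) \left(-5\right)\right)^{2} + 17 \left(\left(-2\right) \left(-5\right)\right)\right) + 28558\right) = \frac{225754763242 \left(\left(-390 + 10^{2} + 17 \cdot 10\right) + 28558\right)}{6785091} = \frac{225754763242 \left(\left(-390 + 100 + 170\right) + 28558\right)}{6785091} = \frac{225754763242 \left(-120 + 28558\right)}{6785091} = \frac{225754763242}{6785091} \cdot 28438 = \frac{6420013957075996}{6785091}$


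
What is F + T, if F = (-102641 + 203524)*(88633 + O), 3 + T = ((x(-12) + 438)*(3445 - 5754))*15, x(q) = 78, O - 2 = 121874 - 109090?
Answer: 10213581314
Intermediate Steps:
O = 12786 (O = 2 + (121874 - 109090) = 2 + 12784 = 12786)
T = -17871663 (T = -3 + ((78 + 438)*(3445 - 5754))*15 = -3 + (516*(-2309))*15 = -3 - 1191444*15 = -3 - 17871660 = -17871663)
F = 10231452977 (F = (-102641 + 203524)*(88633 + 12786) = 100883*101419 = 10231452977)
F + T = 10231452977 - 17871663 = 10213581314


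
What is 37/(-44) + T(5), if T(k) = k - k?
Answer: -37/44 ≈ -0.84091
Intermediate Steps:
T(k) = 0
37/(-44) + T(5) = 37/(-44) + 0 = 37*(-1/44) + 0 = -37/44 + 0 = -37/44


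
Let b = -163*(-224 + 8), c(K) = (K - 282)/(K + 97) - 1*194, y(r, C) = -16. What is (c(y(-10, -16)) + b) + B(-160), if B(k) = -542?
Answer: 2791934/81 ≈ 34468.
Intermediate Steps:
c(K) = -194 + (-282 + K)/(97 + K) (c(K) = (-282 + K)/(97 + K) - 194 = -194 + (-282 + K)/(97 + K))
b = 35208 (b = -163*(-216) = 35208)
(c(y(-10, -16)) + b) + B(-160) = ((-19100 - 193*(-16))/(97 - 16) + 35208) - 542 = ((-19100 + 3088)/81 + 35208) - 542 = ((1/81)*(-16012) + 35208) - 542 = (-16012/81 + 35208) - 542 = 2835836/81 - 542 = 2791934/81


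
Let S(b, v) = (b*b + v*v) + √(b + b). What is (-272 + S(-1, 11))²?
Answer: (150 - I*√2)² ≈ 22498.0 - 424.3*I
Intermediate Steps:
S(b, v) = b² + v² + √2*√b (S(b, v) = (b² + v²) + √(2*b) = (b² + v²) + √2*√b = b² + v² + √2*√b)
(-272 + S(-1, 11))² = (-272 + ((-1)² + 11² + √2*√(-1)))² = (-272 + (1 + 121 + √2*I))² = (-272 + (1 + 121 + I*√2))² = (-272 + (122 + I*√2))² = (-150 + I*√2)²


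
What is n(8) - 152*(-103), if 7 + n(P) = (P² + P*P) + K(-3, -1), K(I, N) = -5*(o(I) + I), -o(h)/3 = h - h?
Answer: 15792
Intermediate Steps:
o(h) = 0 (o(h) = -3*(h - h) = -3*0 = 0)
K(I, N) = -5*I (K(I, N) = -5*(0 + I) = -5*I)
n(P) = 8 + 2*P² (n(P) = -7 + ((P² + P*P) - 5*(-3)) = -7 + ((P² + P²) + 15) = -7 + (2*P² + 15) = -7 + (15 + 2*P²) = 8 + 2*P²)
n(8) - 152*(-103) = (8 + 2*8²) - 152*(-103) = (8 + 2*64) + 15656 = (8 + 128) + 15656 = 136 + 15656 = 15792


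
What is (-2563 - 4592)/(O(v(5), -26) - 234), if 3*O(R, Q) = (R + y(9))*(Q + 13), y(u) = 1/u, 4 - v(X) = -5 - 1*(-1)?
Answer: 193185/7267 ≈ 26.584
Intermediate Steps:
v(X) = 8 (v(X) = 4 - (-5 - 1*(-1)) = 4 - (-5 + 1) = 4 - 1*(-4) = 4 + 4 = 8)
O(R, Q) = (13 + Q)*(⅑ + R)/3 (O(R, Q) = ((R + 1/9)*(Q + 13))/3 = ((R + ⅑)*(13 + Q))/3 = ((⅑ + R)*(13 + Q))/3 = ((13 + Q)*(⅑ + R))/3 = (13 + Q)*(⅑ + R)/3)
(-2563 - 4592)/(O(v(5), -26) - 234) = (-2563 - 4592)/((13/27 + (1/27)*(-26) + (13/3)*8 + (⅓)*(-26)*8) - 234) = -7155/((13/27 - 26/27 + 104/3 - 208/3) - 234) = -7155/(-949/27 - 234) = -7155/(-7267/27) = -7155*(-27/7267) = 193185/7267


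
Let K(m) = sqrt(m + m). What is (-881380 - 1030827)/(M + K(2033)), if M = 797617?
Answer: -1525208810719/636192874623 + 1912207*sqrt(4066)/636192874623 ≈ -2.3972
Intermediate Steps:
K(m) = sqrt(2)*sqrt(m) (K(m) = sqrt(2*m) = sqrt(2)*sqrt(m))
(-881380 - 1030827)/(M + K(2033)) = (-881380 - 1030827)/(797617 + sqrt(2)*sqrt(2033)) = -1912207/(797617 + sqrt(4066))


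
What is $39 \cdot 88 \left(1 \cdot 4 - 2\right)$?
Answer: $6864$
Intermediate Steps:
$39 \cdot 88 \left(1 \cdot 4 - 2\right) = 3432 \left(4 - 2\right) = 3432 \cdot 2 = 6864$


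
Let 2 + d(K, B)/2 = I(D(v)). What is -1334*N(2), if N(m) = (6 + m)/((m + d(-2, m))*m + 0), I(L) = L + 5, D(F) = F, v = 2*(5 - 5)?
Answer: -667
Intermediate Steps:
v = 0 (v = 2*0 = 0)
I(L) = 5 + L
d(K, B) = 6 (d(K, B) = -4 + 2*(5 + 0) = -4 + 2*5 = -4 + 10 = 6)
N(m) = 1/m (N(m) = (6 + m)/((m + 6)*m + 0) = (6 + m)/((6 + m)*m + 0) = (6 + m)/(m*(6 + m) + 0) = (6 + m)/((m*(6 + m))) = (6 + m)*(1/(m*(6 + m))) = 1/m)
-1334*N(2) = -1334/2 = -1334*1/2 = -667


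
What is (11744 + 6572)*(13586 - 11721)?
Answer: 34159340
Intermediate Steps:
(11744 + 6572)*(13586 - 11721) = 18316*1865 = 34159340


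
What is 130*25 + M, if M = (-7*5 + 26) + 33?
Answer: 3274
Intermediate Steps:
M = 24 (M = (-35 + 26) + 33 = -9 + 33 = 24)
130*25 + M = 130*25 + 24 = 3250 + 24 = 3274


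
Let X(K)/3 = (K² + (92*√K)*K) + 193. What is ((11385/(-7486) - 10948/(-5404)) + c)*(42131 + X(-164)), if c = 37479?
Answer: 3341020221203137/722399 - 2451059811221232*I*√41/722399 ≈ 4.6249e+9 - 2.1725e+10*I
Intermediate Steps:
X(K) = 579 + 3*K² + 276*K^(3/2) (X(K) = 3*((K² + (92*√K)*K) + 193) = 3*((K² + 92*K^(3/2)) + 193) = 3*(193 + K² + 92*K^(3/2)) = 579 + 3*K² + 276*K^(3/2))
((11385/(-7486) - 10948/(-5404)) + c)*(42131 + X(-164)) = ((11385/(-7486) - 10948/(-5404)) + 37479)*(42131 + (579 + 3*(-164)² + 276*(-164)^(3/2))) = ((11385*(-1/7486) - 10948*(-1/5404)) + 37479)*(42131 + (579 + 3*26896 + 276*(-328*I*√41))) = ((-11385/7486 + 391/193) + 37479)*(42131 + (579 + 80688 - 90528*I*√41)) = (729721/1444798 + 37479)*(42131 + (81267 - 90528*I*√41)) = 54150313963*(123398 - 90528*I*√41)/1444798 = 3341020221203137/722399 - 2451059811221232*I*√41/722399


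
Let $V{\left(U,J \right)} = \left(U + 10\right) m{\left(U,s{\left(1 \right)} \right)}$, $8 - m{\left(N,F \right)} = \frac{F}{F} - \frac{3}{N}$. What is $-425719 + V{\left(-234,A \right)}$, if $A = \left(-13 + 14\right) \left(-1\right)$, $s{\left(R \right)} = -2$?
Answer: $- \frac{16664081}{39} \approx -4.2728 \cdot 10^{5}$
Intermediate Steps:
$A = -1$ ($A = 1 \left(-1\right) = -1$)
$m{\left(N,F \right)} = 7 + \frac{3}{N}$ ($m{\left(N,F \right)} = 8 - \left(\frac{F}{F} - \frac{3}{N}\right) = 8 - \left(1 - \frac{3}{N}\right) = 7 + \frac{3}{N}$)
$V{\left(U,J \right)} = \left(7 + \frac{3}{U}\right) \left(10 + U\right)$ ($V{\left(U,J \right)} = \left(U + 10\right) \left(7 + \frac{3}{U}\right) = \left(10 + U\right) \left(7 + \frac{3}{U}\right) = \left(7 + \frac{3}{U}\right) \left(10 + U\right)$)
$-425719 + V{\left(-234,A \right)} = -425719 + \left(73 + 7 \left(-234\right) + \frac{30}{-234}\right) = -425719 + \left(73 - 1638 + 30 \left(- \frac{1}{234}\right)\right) = -425719 - \frac{61040}{39} = - \frac{16664081}{39}$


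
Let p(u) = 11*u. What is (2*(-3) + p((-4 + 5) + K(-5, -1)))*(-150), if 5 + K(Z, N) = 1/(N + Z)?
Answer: 7775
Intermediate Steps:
K(Z, N) = -5 + 1/(N + Z)
(2*(-3) + p((-4 + 5) + K(-5, -1)))*(-150) = (2*(-3) + 11*((-4 + 5) + (1 - 5*(-1) - 5*(-5))/(-1 - 5)))*(-150) = (-6 + 11*(1 + (1 + 5 + 25)/(-6)))*(-150) = (-6 + 11*(1 - 1/6*31))*(-150) = (-6 + 11*(1 - 31/6))*(-150) = (-6 + 11*(-25/6))*(-150) = (-6 - 275/6)*(-150) = -311/6*(-150) = 7775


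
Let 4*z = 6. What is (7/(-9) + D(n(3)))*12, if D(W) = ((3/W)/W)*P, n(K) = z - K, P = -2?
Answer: -124/3 ≈ -41.333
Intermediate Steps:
z = 3/2 (z = (¼)*6 = 3/2 ≈ 1.5000)
n(K) = 3/2 - K
D(W) = -6/W² (D(W) = ((3/W)/W)*(-2) = (3/W²)*(-2) = -6/W²)
(7/(-9) + D(n(3)))*12 = (7/(-9) - 6/(3/2 - 1*3)²)*12 = (7*(-⅑) - 6/(3/2 - 3)²)*12 = (-7/9 - 6/(-3/2)²)*12 = (-7/9 - 6*4/9)*12 = (-7/9 - 8/3)*12 = -31/9*12 = -124/3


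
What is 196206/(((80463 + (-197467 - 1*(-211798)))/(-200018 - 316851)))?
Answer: -16902133169/15799 ≈ -1.0698e+6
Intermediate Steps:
196206/(((80463 + (-197467 - 1*(-211798)))/(-200018 - 316851))) = 196206/(((80463 + (-197467 + 211798))/(-516869))) = 196206/(((80463 + 14331)*(-1/516869))) = 196206/((94794*(-1/516869))) = 196206/(-94794/516869) = 196206*(-516869/94794) = -16902133169/15799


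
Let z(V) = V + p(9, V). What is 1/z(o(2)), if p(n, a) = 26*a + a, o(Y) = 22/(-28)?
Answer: -1/22 ≈ -0.045455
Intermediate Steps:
o(Y) = -11/14 (o(Y) = 22*(-1/28) = -11/14)
p(n, a) = 27*a
z(V) = 28*V (z(V) = V + 27*V = 28*V)
1/z(o(2)) = 1/(28*(-11/14)) = 1/(-22) = -1/22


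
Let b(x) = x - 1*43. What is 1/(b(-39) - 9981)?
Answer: -1/10063 ≈ -9.9374e-5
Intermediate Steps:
b(x) = -43 + x (b(x) = x - 43 = -43 + x)
1/(b(-39) - 9981) = 1/((-43 - 39) - 9981) = 1/(-82 - 9981) = 1/(-10063) = -1/10063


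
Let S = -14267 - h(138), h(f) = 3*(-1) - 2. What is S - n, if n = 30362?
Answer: -44624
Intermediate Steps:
h(f) = -5 (h(f) = -3 - 2 = -5)
S = -14262 (S = -14267 - 1*(-5) = -14267 + 5 = -14262)
S - n = -14262 - 1*30362 = -14262 - 30362 = -44624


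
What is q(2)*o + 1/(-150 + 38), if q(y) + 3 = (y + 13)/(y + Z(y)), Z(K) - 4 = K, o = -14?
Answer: 1763/112 ≈ 15.741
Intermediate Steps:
Z(K) = 4 + K
q(y) = -3 + (13 + y)/(4 + 2*y) (q(y) = -3 + (y + 13)/(y + (4 + y)) = -3 + (13 + y)/(4 + 2*y))
q(2)*o + 1/(-150 + 38) = ((1 - 5*2)/(2*(2 + 2)))*(-14) + 1/(-150 + 38) = ((½)*(1 - 10)/4)*(-14) + 1/(-112) = ((½)*(¼)*(-9))*(-14) - 1/112 = -9/8*(-14) - 1/112 = 63/4 - 1/112 = 1763/112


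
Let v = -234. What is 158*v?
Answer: -36972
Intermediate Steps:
158*v = 158*(-234) = -36972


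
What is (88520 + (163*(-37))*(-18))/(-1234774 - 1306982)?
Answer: -14077/181554 ≈ -0.077536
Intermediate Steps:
(88520 + (163*(-37))*(-18))/(-1234774 - 1306982) = (88520 - 6031*(-18))/(-2541756) = (88520 + 108558)*(-1/2541756) = 197078*(-1/2541756) = -14077/181554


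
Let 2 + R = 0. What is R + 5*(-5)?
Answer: -27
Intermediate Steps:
R = -2 (R = -2 + 0 = -2)
R + 5*(-5) = -2 + 5*(-5) = -2 - 25 = -27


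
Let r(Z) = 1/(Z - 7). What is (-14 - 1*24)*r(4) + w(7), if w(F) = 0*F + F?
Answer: 59/3 ≈ 19.667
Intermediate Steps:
w(F) = F (w(F) = 0 + F = F)
r(Z) = 1/(-7 + Z)
(-14 - 1*24)*r(4) + w(7) = (-14 - 1*24)/(-7 + 4) + 7 = (-14 - 24)/(-3) + 7 = -38*(-⅓) + 7 = 38/3 + 7 = 59/3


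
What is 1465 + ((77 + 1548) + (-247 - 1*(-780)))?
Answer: 3623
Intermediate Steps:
1465 + ((77 + 1548) + (-247 - 1*(-780))) = 1465 + (1625 + (-247 + 780)) = 1465 + (1625 + 533) = 1465 + 2158 = 3623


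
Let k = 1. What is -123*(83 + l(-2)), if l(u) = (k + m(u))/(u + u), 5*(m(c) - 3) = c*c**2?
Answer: -50676/5 ≈ -10135.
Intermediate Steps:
m(c) = 3 + c**3/5 (m(c) = 3 + (c*c**2)/5 = 3 + c**3/5)
l(u) = (4 + u**3/5)/(2*u) (l(u) = (1 + (3 + u**3/5))/(u + u) = (4 + u**3/5)/((2*u)) = (4 + u**3/5)*(1/(2*u)) = (4 + u**3/5)/(2*u))
-123*(83 + l(-2)) = -123*(83 + (1/10)*(20 + (-2)**3)/(-2)) = -123*(83 + (1/10)*(-1/2)*(20 - 8)) = -123*(83 + (1/10)*(-1/2)*12) = -123*(83 - 3/5) = -123*412/5 = -50676/5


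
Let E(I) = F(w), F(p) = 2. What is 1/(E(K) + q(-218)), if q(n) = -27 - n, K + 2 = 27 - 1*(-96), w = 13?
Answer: 1/193 ≈ 0.0051813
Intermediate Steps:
K = 121 (K = -2 + (27 - 1*(-96)) = -2 + (27 + 96) = -2 + 123 = 121)
E(I) = 2
1/(E(K) + q(-218)) = 1/(2 + (-27 - 1*(-218))) = 1/(2 + (-27 + 218)) = 1/(2 + 191) = 1/193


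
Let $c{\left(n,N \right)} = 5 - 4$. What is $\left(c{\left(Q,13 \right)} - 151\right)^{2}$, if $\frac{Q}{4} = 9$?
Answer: $22500$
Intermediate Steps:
$Q = 36$ ($Q = 4 \cdot 9 = 36$)
$c{\left(n,N \right)} = 1$
$\left(c{\left(Q,13 \right)} - 151\right)^{2} = \left(1 - 151\right)^{2} = \left(-150\right)^{2} = 22500$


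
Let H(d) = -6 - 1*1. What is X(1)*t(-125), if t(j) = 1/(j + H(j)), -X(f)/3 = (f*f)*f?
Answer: 1/44 ≈ 0.022727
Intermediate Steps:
X(f) = -3*f**3 (X(f) = -3*f*f*f = -3*f**2*f = -3*f**3)
H(d) = -7 (H(d) = -6 - 1 = -7)
t(j) = 1/(-7 + j) (t(j) = 1/(j - 7) = 1/(-7 + j))
X(1)*t(-125) = (-3*1**3)/(-7 - 125) = -3*1/(-132) = -3*(-1/132) = 1/44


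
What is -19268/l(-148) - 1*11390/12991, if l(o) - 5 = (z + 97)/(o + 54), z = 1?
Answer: -5883358088/1208163 ≈ -4869.7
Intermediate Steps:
l(o) = 5 + 98/(54 + o) (l(o) = 5 + (1 + 97)/(o + 54) = 5 + 98/(54 + o))
-19268/l(-148) - 1*11390/12991 = -19268*(54 - 148)/(368 + 5*(-148)) - 1*11390/12991 = -19268*(-94/(368 - 740)) - 11390*1/12991 = -19268/((-1/94*(-372))) - 11390/12991 = -19268/186/47 - 11390/12991 = -19268*47/186 - 11390/12991 = -452798/93 - 11390/12991 = -5883358088/1208163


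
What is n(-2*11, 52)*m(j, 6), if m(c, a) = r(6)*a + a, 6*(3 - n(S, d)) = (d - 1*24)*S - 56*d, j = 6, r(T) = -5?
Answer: -14184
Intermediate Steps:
n(S, d) = 3 + 28*d/3 - S*(-24 + d)/6 (n(S, d) = 3 - ((d - 1*24)*S - 56*d)/6 = 3 - ((d - 24)*S - 56*d)/6 = 3 - ((-24 + d)*S - 56*d)/6 = 3 - (S*(-24 + d) - 56*d)/6 = 3 - (-56*d + S*(-24 + d))/6 = 3 + (28*d/3 - S*(-24 + d)/6) = 3 + 28*d/3 - S*(-24 + d)/6)
m(c, a) = -4*a (m(c, a) = -5*a + a = -4*a)
n(-2*11, 52)*m(j, 6) = (3 + 4*(-2*11) + (28/3)*52 - ⅙*(-2*11)*52)*(-4*6) = (3 + 4*(-22) + 1456/3 - ⅙*(-22)*52)*(-24) = (3 - 88 + 1456/3 + 572/3)*(-24) = 591*(-24) = -14184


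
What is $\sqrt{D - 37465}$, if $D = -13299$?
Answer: $14 i \sqrt{259} \approx 225.31 i$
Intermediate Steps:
$\sqrt{D - 37465} = \sqrt{-13299 - 37465} = \sqrt{-50764} = 14 i \sqrt{259}$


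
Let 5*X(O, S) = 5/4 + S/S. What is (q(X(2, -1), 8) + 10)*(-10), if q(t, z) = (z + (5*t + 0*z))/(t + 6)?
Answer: -14950/129 ≈ -115.89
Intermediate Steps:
X(O, S) = 9/20 (X(O, S) = (5/4 + S/S)/5 = (5*(¼) + 1)/5 = (5/4 + 1)/5 = (⅕)*(9/4) = 9/20)
q(t, z) = (z + 5*t)/(6 + t) (q(t, z) = (z + (5*t + 0))/(6 + t) = (z + 5*t)/(6 + t))
(q(X(2, -1), 8) + 10)*(-10) = ((8 + 5*(9/20))/(6 + 9/20) + 10)*(-10) = ((8 + 9/4)/(129/20) + 10)*(-10) = ((20/129)*(41/4) + 10)*(-10) = (205/129 + 10)*(-10) = (1495/129)*(-10) = -14950/129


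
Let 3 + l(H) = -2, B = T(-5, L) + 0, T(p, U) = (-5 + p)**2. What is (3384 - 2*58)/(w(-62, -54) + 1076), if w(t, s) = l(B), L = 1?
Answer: 3268/1071 ≈ 3.0514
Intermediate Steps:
B = 100 (B = (-5 - 5)**2 + 0 = (-10)**2 + 0 = 100 + 0 = 100)
l(H) = -5 (l(H) = -3 - 2 = -5)
w(t, s) = -5
(3384 - 2*58)/(w(-62, -54) + 1076) = (3384 - 2*58)/(-5 + 1076) = (3384 - 116)/1071 = 3268*(1/1071) = 3268/1071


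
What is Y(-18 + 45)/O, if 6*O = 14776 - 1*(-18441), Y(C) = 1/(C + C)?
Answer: 1/298953 ≈ 3.3450e-6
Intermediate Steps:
Y(C) = 1/(2*C)
O = 33217/6 (O = (14776 - 1*(-18441))/6 = (14776 + 18441)/6 = (1/6)*33217 = 33217/6 ≈ 5536.2)
Y(-18 + 45)/O = (1/(2*(-18 + 45)))/(33217/6) = ((1/2)/27)*(6/33217) = ((1/2)*(1/27))*(6/33217) = (1/54)*(6/33217) = 1/298953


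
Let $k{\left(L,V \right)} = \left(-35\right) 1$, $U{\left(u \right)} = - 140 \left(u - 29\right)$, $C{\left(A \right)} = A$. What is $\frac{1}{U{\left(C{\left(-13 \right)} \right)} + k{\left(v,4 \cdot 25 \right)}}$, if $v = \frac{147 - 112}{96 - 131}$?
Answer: $\frac{1}{5845} \approx 0.00017109$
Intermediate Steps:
$U{\left(u \right)} = 4060 - 140 u$ ($U{\left(u \right)} = - 140 \left(-29 + u\right) = 4060 - 140 u$)
$v = -1$ ($v = \frac{35}{-35} = 35 \left(- \frac{1}{35}\right) = -1$)
$k{\left(L,V \right)} = -35$
$\frac{1}{U{\left(C{\left(-13 \right)} \right)} + k{\left(v,4 \cdot 25 \right)}} = \frac{1}{\left(4060 - -1820\right) - 35} = \frac{1}{\left(4060 + 1820\right) - 35} = \frac{1}{5880 - 35} = \frac{1}{5845}$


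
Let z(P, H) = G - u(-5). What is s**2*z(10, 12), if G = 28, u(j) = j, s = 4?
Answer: 528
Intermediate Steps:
z(P, H) = 33 (z(P, H) = 28 - 1*(-5) = 28 + 5 = 33)
s**2*z(10, 12) = 4**2*33 = 16*33 = 528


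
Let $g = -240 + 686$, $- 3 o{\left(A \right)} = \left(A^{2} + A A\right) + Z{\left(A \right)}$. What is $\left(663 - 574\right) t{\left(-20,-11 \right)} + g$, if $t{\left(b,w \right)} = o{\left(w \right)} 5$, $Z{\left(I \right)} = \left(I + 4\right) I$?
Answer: $- \frac{140617}{3} \approx -46872.0$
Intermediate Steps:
$Z{\left(I \right)} = I \left(4 + I\right)$ ($Z{\left(I \right)} = \left(4 + I\right) I = I \left(4 + I\right)$)
$o{\left(A \right)} = - \frac{2 A^{2}}{3} - \frac{A \left(4 + A\right)}{3}$ ($o{\left(A \right)} = - \frac{\left(A^{2} + A A\right) + A \left(4 + A\right)}{3} = - \frac{\left(A^{2} + A^{2}\right) + A \left(4 + A\right)}{3} = - \frac{2 A^{2} + A \left(4 + A\right)}{3} = - \frac{2 A^{2}}{3} - \frac{A \left(4 + A\right)}{3}$)
$t{\left(b,w \right)} = \frac{5 w \left(-4 - 3 w\right)}{3}$ ($t{\left(b,w \right)} = \frac{w \left(-4 - 3 w\right)}{3} \cdot 5 = \frac{5 w \left(-4 - 3 w\right)}{3}$)
$g = 446$
$\left(663 - 574\right) t{\left(-20,-11 \right)} + g = \left(663 - 574\right) \frac{5}{3} \left(-11\right) \left(-4 - -33\right) + 446 = 89 \cdot \frac{5}{3} \left(-11\right) \left(-4 + 33\right) + 446 = 89 \cdot \frac{5}{3} \left(-11\right) 29 + 446 = 89 \left(- \frac{1595}{3}\right) + 446 = - \frac{141955}{3} + 446 = - \frac{140617}{3}$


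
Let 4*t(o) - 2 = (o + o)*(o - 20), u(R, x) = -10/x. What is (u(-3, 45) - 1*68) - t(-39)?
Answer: -10973/9 ≈ -1219.2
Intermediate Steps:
t(o) = ½ + o*(-20 + o)/2 (t(o) = ½ + ((o + o)*(o - 20))/4 = ½ + ((2*o)*(-20 + o))/4 = ½ + (2*o*(-20 + o))/4 = ½ + o*(-20 + o)/2)
(u(-3, 45) - 1*68) - t(-39) = (-10/45 - 1*68) - (½ + (½)*(-39)² - 10*(-39)) = (-10*1/45 - 68) - (½ + (½)*1521 + 390) = (-2/9 - 68) - (½ + 1521/2 + 390) = -614/9 - 1*1151 = -614/9 - 1151 = -10973/9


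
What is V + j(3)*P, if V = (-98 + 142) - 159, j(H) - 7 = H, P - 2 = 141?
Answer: 1315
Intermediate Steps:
P = 143 (P = 2 + 141 = 143)
j(H) = 7 + H
V = -115 (V = 44 - 159 = -115)
V + j(3)*P = -115 + (7 + 3)*143 = -115 + 10*143 = -115 + 1430 = 1315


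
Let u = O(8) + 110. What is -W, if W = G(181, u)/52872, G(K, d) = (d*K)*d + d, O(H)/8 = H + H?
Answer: -5126401/26436 ≈ -193.92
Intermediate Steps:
O(H) = 16*H (O(H) = 8*(H + H) = 8*(2*H) = 16*H)
u = 238 (u = 16*8 + 110 = 128 + 110 = 238)
G(K, d) = d + K*d² (G(K, d) = (K*d)*d + d = K*d² + d = d + K*d²)
W = 5126401/26436 (W = (238*(1 + 181*238))/52872 = (238*(1 + 43078))*(1/52872) = (238*43079)*(1/52872) = 10252802*(1/52872) = 5126401/26436 ≈ 193.92)
-W = -1*5126401/26436 = -5126401/26436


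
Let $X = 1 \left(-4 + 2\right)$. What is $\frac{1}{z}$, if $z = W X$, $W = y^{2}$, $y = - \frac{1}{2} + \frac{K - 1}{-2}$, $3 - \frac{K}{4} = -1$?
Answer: $- \frac{1}{128} \approx -0.0078125$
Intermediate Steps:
$K = 16$ ($K = 12 - -4 = 12 + 4 = 16$)
$y = -8$ ($y = - \frac{1}{2} + \frac{16 - 1}{-2} = \left(-1\right) \frac{1}{2} + 15 \left(- \frac{1}{2}\right) = - \frac{1}{2} - \frac{15}{2} = -8$)
$W = 64$ ($W = \left(-8\right)^{2} = 64$)
$X = -2$ ($X = 1 \left(-2\right) = -2$)
$z = -128$ ($z = 64 \left(-2\right) = -128$)
$\frac{1}{z} = \frac{1}{-128} = - \frac{1}{128}$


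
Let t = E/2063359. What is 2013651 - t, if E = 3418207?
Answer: 4154881495502/2063359 ≈ 2.0137e+6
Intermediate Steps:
t = 3418207/2063359 ≈ 1.6566
2013651 - t = 2013651 - 1*3418207/2063359 = 2013651 - 3418207/2063359 = 4154881495502/2063359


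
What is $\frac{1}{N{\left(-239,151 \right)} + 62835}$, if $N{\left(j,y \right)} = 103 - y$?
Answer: $\frac{1}{62787} \approx 1.5927 \cdot 10^{-5}$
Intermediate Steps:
$\frac{1}{N{\left(-239,151 \right)} + 62835} = \frac{1}{\left(103 - 151\right) + 62835} = \frac{1}{-48 + 62835} = \frac{1}{62787}$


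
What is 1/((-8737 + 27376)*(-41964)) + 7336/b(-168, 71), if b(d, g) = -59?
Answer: -5737977082715/46147852764 ≈ -124.34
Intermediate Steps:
1/((-8737 + 27376)*(-41964)) + 7336/b(-168, 71) = 1/((-8737 + 27376)*(-41964)) + 7336/(-59) = -1/41964/18639 + 7336*(-1/59) = (1/18639)*(-1/41964) - 7336/59 = -1/782166996 - 7336/59 = -5737977082715/46147852764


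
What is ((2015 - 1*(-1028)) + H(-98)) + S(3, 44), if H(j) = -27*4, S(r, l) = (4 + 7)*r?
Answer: 2968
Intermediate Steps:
S(r, l) = 11*r
H(j) = -108
((2015 - 1*(-1028)) + H(-98)) + S(3, 44) = ((2015 - 1*(-1028)) - 108) + 11*3 = ((2015 + 1028) - 108) + 33 = (3043 - 108) + 33 = 2935 + 33 = 2968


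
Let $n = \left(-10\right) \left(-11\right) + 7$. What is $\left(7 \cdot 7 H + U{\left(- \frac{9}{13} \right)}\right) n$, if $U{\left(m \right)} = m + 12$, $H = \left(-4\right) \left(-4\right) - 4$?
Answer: $70119$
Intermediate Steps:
$H = 12$ ($H = 16 - 4 = 12$)
$n = 117$ ($n = 110 + 7 = 117$)
$U{\left(m \right)} = 12 + m$
$\left(7 \cdot 7 H + U{\left(- \frac{9}{13} \right)}\right) n = \left(7 \cdot 7 \cdot 12 + \left(12 - \frac{9}{13}\right)\right) 117 = \left(49 \cdot 12 + \left(12 - \frac{9}{13}\right)\right) 117 = \left(588 + \left(12 - \frac{9}{13}\right)\right) 117 = \left(588 + \frac{147}{13}\right) 117 = \frac{7791}{13} \cdot 117 = 70119$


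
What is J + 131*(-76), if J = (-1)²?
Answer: -9955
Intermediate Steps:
J = 1
J + 131*(-76) = 1 + 131*(-76) = 1 - 9956 = -9955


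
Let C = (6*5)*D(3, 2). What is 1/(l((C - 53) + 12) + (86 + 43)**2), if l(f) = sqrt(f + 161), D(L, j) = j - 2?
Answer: 5547/92307587 - 2*sqrt(30)/276922761 ≈ 6.0053e-5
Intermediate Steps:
D(L, j) = -2 + j
C = 0 (C = (6*5)*(-2 + 2) = 30*0 = 0)
l(f) = sqrt(161 + f)
1/(l((C - 53) + 12) + (86 + 43)**2) = 1/(sqrt(161 + ((0 - 53) + 12)) + (86 + 43)**2) = 1/(sqrt(161 + (-53 + 12)) + 129**2) = 1/(sqrt(161 - 41) + 16641) = 1/(sqrt(120) + 16641) = 1/(2*sqrt(30) + 16641) = 1/(16641 + 2*sqrt(30))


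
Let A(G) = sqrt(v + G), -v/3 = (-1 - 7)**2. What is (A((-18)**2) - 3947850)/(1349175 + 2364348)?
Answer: -1315950/1237841 + 2*sqrt(33)/3713523 ≈ -1.0631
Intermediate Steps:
v = -192 (v = -3*(-1 - 7)**2 = -3*(-8)**2 = -3*64 = -192)
A(G) = sqrt(-192 + G)
(A((-18)**2) - 3947850)/(1349175 + 2364348) = (sqrt(-192 + (-18)**2) - 3947850)/(1349175 + 2364348) = (sqrt(-192 + 324) - 3947850)/3713523 = (sqrt(132) - 3947850)*(1/3713523) = (2*sqrt(33) - 3947850)*(1/3713523) = (-3947850 + 2*sqrt(33))*(1/3713523) = -1315950/1237841 + 2*sqrt(33)/3713523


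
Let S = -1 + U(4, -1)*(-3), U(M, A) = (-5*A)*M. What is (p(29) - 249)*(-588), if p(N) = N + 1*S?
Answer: 165228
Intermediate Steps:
U(M, A) = -5*A*M
S = -61 (S = -1 - 5*(-1)*4*(-3) = -1 + 20*(-3) = -1 - 60 = -61)
p(N) = -61 + N (p(N) = N + 1*(-61) = N - 61 = -61 + N)
(p(29) - 249)*(-588) = ((-61 + 29) - 249)*(-588) = (-32 - 249)*(-588) = -281*(-588) = 165228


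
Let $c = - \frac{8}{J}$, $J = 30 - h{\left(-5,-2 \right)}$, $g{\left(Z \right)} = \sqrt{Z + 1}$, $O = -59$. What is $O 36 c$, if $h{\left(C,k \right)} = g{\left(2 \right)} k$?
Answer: $\frac{21240}{37} - \frac{1416 \sqrt{3}}{37} \approx 507.77$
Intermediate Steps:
$g{\left(Z \right)} = \sqrt{1 + Z}$
$h{\left(C,k \right)} = k \sqrt{3}$ ($h{\left(C,k \right)} = \sqrt{1 + 2} k = \sqrt{3} k = k \sqrt{3}$)
$J = 30 + 2 \sqrt{3}$ ($J = 30 - - 2 \sqrt{3} = 30 + 2 \sqrt{3} \approx 33.464$)
$c = - \frac{8}{30 + 2 \sqrt{3}} \approx -0.23906$
$O 36 c = \left(-59\right) 36 \left(- \frac{10}{37} + \frac{2 \sqrt{3}}{111}\right) = - 2124 \left(- \frac{10}{37} + \frac{2 \sqrt{3}}{111}\right) = \frac{21240}{37} - \frac{1416 \sqrt{3}}{37}$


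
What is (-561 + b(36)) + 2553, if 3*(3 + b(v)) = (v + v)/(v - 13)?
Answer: 45771/23 ≈ 1990.0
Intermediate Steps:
b(v) = -3 + 2*v/(3*(-13 + v)) (b(v) = -3 + ((v + v)/(v - 13))/3 = -3 + ((2*v)/(-13 + v))/3 = -3 + (2*v/(-13 + v))/3 = -3 + 2*v/(3*(-13 + v)))
(-561 + b(36)) + 2553 = (-561 + (117 - 7*36)/(3*(-13 + 36))) + 2553 = (-561 + (1/3)*(117 - 252)/23) + 2553 = (-561 + (1/3)*(1/23)*(-135)) + 2553 = (-561 - 45/23) + 2553 = -12948/23 + 2553 = 45771/23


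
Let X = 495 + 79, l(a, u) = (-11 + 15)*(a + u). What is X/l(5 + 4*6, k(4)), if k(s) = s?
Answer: 287/66 ≈ 4.3485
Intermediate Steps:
l(a, u) = 4*a + 4*u (l(a, u) = 4*(a + u) = 4*a + 4*u)
X = 574
X/l(5 + 4*6, k(4)) = 574/(4*(5 + 4*6) + 4*4) = 574/(4*(5 + 24) + 16) = 574/(4*29 + 16) = 574/(116 + 16) = 574/132 = 574*(1/132) = 287/66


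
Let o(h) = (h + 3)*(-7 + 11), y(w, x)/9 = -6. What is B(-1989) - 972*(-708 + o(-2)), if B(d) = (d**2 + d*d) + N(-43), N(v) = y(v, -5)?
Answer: 8596476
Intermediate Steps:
y(w, x) = -54 (y(w, x) = 9*(-6) = -54)
N(v) = -54
o(h) = 12 + 4*h (o(h) = (3 + h)*4 = 12 + 4*h)
B(d) = -54 + 2*d**2 (B(d) = (d**2 + d*d) - 54 = (d**2 + d**2) - 54 = 2*d**2 - 54 = -54 + 2*d**2)
B(-1989) - 972*(-708 + o(-2)) = (-54 + 2*(-1989)**2) - 972*(-708 + (12 + 4*(-2))) = (-54 + 2*3956121) - 972*(-708 + (12 - 8)) = (-54 + 7912242) - 972*(-708 + 4) = 7912188 - 972*(-704) = 7912188 + 684288 = 8596476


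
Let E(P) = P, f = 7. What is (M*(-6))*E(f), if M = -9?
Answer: 378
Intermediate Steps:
(M*(-6))*E(f) = -9*(-6)*7 = 54*7 = 378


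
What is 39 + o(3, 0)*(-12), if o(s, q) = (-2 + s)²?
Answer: 27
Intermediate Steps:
39 + o(3, 0)*(-12) = 39 + (-2 + 3)²*(-12) = 39 + 1²*(-12) = 39 + 1*(-12) = 39 - 12 = 27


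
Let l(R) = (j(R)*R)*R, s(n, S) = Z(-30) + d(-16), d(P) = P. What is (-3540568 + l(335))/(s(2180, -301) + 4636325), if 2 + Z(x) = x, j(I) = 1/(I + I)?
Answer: -7080801/9272554 ≈ -0.76363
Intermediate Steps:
j(I) = 1/(2*I)
Z(x) = -2 + x
s(n, S) = -48 (s(n, S) = (-2 - 30) - 16 = -32 - 16 = -48)
l(R) = R/2 (l(R) = ((1/(2*R))*R)*R = R/2)
(-3540568 + l(335))/(s(2180, -301) + 4636325) = (-3540568 + (1/2)*335)/(-48 + 4636325) = (-3540568 + 335/2)/4636277 = -7080801/2*1/4636277 = -7080801/9272554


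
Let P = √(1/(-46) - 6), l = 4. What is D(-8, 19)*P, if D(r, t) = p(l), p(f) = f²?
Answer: 8*I*√12742/23 ≈ 39.263*I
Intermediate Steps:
P = I*√12742/46 (P = √(-1/46 - 6) = √(-277/46) = I*√12742/46 ≈ 2.4539*I)
D(r, t) = 16 (D(r, t) = 4² = 16)
D(-8, 19)*P = 16*(I*√12742/46) = 8*I*√12742/23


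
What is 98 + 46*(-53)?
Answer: -2340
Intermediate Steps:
98 + 46*(-53) = 98 - 2438 = -2340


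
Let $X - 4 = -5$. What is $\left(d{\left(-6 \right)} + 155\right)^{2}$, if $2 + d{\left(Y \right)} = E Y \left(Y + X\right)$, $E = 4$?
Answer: $103041$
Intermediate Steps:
$X = -1$ ($X = 4 - 5 = -1$)
$d{\left(Y \right)} = -2 + 4 Y \left(-1 + Y\right)$ ($d{\left(Y \right)} = -2 + 4 Y \left(Y - 1\right) = -2 + 4 Y \left(-1 + Y\right)$)
$\left(d{\left(-6 \right)} + 155\right)^{2} = \left(\left(-2 - -24 + 4 \left(-6\right)^{2}\right) + 155\right)^{2} = \left(\left(-2 + 24 + 4 \cdot 36\right) + 155\right)^{2} = \left(\left(-2 + 24 + 144\right) + 155\right)^{2} = \left(166 + 155\right)^{2} = 321^{2} = 103041$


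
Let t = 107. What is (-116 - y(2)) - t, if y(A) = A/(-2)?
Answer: -222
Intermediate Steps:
y(A) = -A/2 (y(A) = A*(-½) = -A/2)
(-116 - y(2)) - t = (-116 - (-1)*2/2) - 1*107 = (-116 - 1*(-1)) - 107 = (-116 + 1) - 107 = -115 - 107 = -222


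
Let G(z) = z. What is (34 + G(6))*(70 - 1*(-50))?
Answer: 4800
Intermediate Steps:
(34 + G(6))*(70 - 1*(-50)) = (34 + 6)*(70 - 1*(-50)) = 40*(70 + 50) = 40*120 = 4800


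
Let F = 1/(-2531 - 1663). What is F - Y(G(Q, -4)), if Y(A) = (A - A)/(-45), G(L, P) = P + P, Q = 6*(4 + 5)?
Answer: -1/4194 ≈ -0.00023844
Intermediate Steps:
Q = 54 (Q = 6*9 = 54)
G(L, P) = 2*P
Y(A) = 0 (Y(A) = 0*(-1/45) = 0)
F = -1/4194 (F = 1/(-4194) = -1/4194 ≈ -0.00023844)
F - Y(G(Q, -4)) = -1/4194 - 1*0 = -1/4194 + 0 = -1/4194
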